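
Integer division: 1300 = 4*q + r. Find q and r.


1300 = 4 * 325 + 0
Check: 1300 + 0 = 1300

q = 325, r = 0


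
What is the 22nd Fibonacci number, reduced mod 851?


F(k) mod 851 for k=1..22:
1, 1, 2, 3, 5, 8, 13, 21, 34, 55, 89, 144, 233, 377, 610, 136, 746, 31, 777, 808, 734, 691
F(22) mod 851 = 691


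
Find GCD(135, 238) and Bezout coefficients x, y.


Tabular extended Euclidean (each row: r = 135*s + 238*t):
r=135, s=1, t=0
r=238, s=0, t=1
q=0: r=135, s=1, t=0   [135*(1) + 238*(0) = 135]
q=1: r=103, s=-1, t=1   [135*(-1) + 238*(1) = 103]
q=1: r=32, s=2, t=-1   [135*(2) + 238*(-1) = 32]
q=3: r=7, s=-7, t=4   [135*(-7) + 238*(4) = 7]
q=4: r=4, s=30, t=-17   [135*(30) + 238*(-17) = 4]
q=1: r=3, s=-37, t=21   [135*(-37) + 238*(21) = 3]
q=1: r=1, s=67, t=-38   [135*(67) + 238*(-38) = 1]
q=3: r=0, s=-238, t=135   [135*(-238) + 238*(135) = 0]
GCD = 1; from the row with r=1: x=67, y=-38
Check: 135*(67) + 238*(-38) = 9045 - 9044 = 1

GCD = 1, x = 67, y = -38


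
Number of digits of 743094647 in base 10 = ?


743094647 has 9 digits in base 10
floor(log10(743094647)) + 1 = floor(8.8710) + 1 = 9

9 digits (base 10)


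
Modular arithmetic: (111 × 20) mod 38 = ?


111 × 20 = 2220
2220 mod 38 = 16


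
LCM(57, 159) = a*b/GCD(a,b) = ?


GCD(57, 159) = 3
LCM = 57*159/3 = 9063/3 = 3021

LCM = 3021


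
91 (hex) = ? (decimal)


91 (base 16) = 145 (decimal)
145 (decimal) = 145 (base 10)


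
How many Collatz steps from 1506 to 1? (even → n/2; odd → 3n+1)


1506 → 753 → 2260 → 1130 → 565 → 1696 → 848 → 424 → 212 → 106 → 53 → 160 → 80 → 40 → 20 → 10 → 5 → 16 → 8 → 4 → 2 → 1
Total steps = 21

21 steps


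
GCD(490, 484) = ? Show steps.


490 = 1 * 484 + 6
484 = 80 * 6 + 4
6 = 1 * 4 + 2
4 = 2 * 2 + 0
GCD = 2


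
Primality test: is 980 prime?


980 / 2 = 490 (exact division)
980 is NOT prime.

No, 980 is not prime


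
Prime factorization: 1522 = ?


1522 / 2 = 761
761 / 761 = 1
1522 = 2 × 761


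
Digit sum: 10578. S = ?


1 + 0 + 5 + 7 + 8 = 21


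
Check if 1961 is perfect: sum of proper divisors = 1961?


Proper divisors of 1961: 1, 37, 53
Sum = 1 + 37 + 53 = 91

No, 1961 is not perfect (91 ≠ 1961)


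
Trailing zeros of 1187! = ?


floor(1187/5) = 237
floor(1187/25) = 47
floor(1187/125) = 9
floor(1187/625) = 1
Total = 294

294 trailing zeros


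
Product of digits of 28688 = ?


2 × 8 × 6 × 8 × 8 = 6144


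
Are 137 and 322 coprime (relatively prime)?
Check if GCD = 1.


Euclidean algorithm:
322 = 2 * 137 + 48
137 = 2 * 48 + 41
48 = 1 * 41 + 7
41 = 5 * 7 + 6
7 = 1 * 6 + 1
6 = 6 * 1 + 0
GCD(137, 322) = 1

Yes, coprime (GCD = 1)


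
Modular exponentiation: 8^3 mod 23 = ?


8^1 mod 23 = 8
8^2 mod 23 = 18
8^3 mod 23 = 6


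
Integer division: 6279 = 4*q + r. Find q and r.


6279 = 4 * 1569 + 3
Check: 6276 + 3 = 6279

q = 1569, r = 3


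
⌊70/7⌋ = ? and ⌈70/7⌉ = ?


70/7 = 10.0000
floor = 10
ceil = 10

floor = 10, ceil = 10


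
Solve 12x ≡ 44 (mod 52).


GCD(12, 52) = 4 divides 44
Divide: 3x ≡ 11 (mod 13)
x ≡ 8 (mod 13)


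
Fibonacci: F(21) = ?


Sequence: 1, 1, 2, 3, 5, 8, 13, 21, 34, 55, 89, 144, 233, 377, 610, 987, 1597, 2584, 4181, 6765, 10946
F(21) = 10946


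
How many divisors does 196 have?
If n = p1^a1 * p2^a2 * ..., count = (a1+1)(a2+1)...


196 = 2^2 × 7^2
d(196) = (2+1) × (2+1) = 9

9 divisors


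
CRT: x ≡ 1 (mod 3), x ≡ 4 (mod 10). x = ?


M = 3*10 = 30
M1 = M/3 = 10, M2 = M/10 = 3
M1^(-1) mod 3 = 1, M2^(-1) mod 10 = 7
x = 1*10*1 + 4*3*7 = 94
94 mod 30 = 4
Check: 4 mod 3 = 1 ✓, 4 mod 10 = 4 ✓

x ≡ 4 (mod 30)


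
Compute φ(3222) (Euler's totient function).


3222 = 2 × 3^2 × 179
Prime factors: 2, 3, 179
φ(3222) = 3222 × (1-1/2) × (1-1/3) × (1-1/179)
= 3222 × 1/2 × 2/3 × 178/179 = 1068

φ(3222) = 1068


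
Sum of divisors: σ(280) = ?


Divisors of 280: 1, 2, 4, 5, 7, 8, 10, 14, 20, 28, 35, 40, 56, 70, 140, 280
Sum = 1 + 2 + 4 + 5 + 7 + 8 + 10 + 14 + 20 + 28 + 35 + 40 + 56 + 70 + 140 + 280 = 720

σ(280) = 720


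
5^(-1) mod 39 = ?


Use the extended Euclidean algorithm on (39, 5); each row r = 39*s + 5*t:
r=39, s=1, t=0
r=5, s=0, t=1
q=7: r=4, s=1, t=-7   [39*(1) + 5*(-7) = 4]
q=1: r=1, s=-1, t=8   [39*(-1) + 5*(8) = 1]
q=4: r=0, s=5, t=-39   [39*(5) + 5*(-39) = 0]
GCD = 1 with t = 8, so 5*(8) ≡ 1 (mod 39)
Inverse = 8 mod 39 = 8
Check: 5 * 8 = 40 ≡ 1 (mod 39)

5^(-1) ≡ 8 (mod 39)


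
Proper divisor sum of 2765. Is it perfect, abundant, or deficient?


Proper divisors: 1, 5, 7, 35, 79, 395, 553
Sum = 1 + 5 + 7 + 35 + 79 + 395 + 553 = 1075
1075 < 2765 → deficient

s(2765) = 1075 (deficient)


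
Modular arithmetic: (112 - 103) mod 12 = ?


112 - 103 = 9
9 mod 12 = 9


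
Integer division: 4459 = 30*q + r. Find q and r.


4459 = 30 * 148 + 19
Check: 4440 + 19 = 4459

q = 148, r = 19


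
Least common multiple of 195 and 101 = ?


GCD(195, 101) = 1
LCM = 195*101/1 = 19695/1 = 19695

LCM = 19695


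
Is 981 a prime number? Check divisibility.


981 / 3 = 327 (exact division)
981 is NOT prime.

No, 981 is not prime


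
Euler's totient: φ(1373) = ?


1373 = 1373
Prime factors: 1373
φ(1373) = 1373 × (1-1/1373)
= 1373 × 1372/1373 = 1372

φ(1373) = 1372


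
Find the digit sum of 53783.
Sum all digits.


5 + 3 + 7 + 8 + 3 = 26


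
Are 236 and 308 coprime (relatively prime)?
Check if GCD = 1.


Euclidean algorithm:
308 = 1 * 236 + 72
236 = 3 * 72 + 20
72 = 3 * 20 + 12
20 = 1 * 12 + 8
12 = 1 * 8 + 4
8 = 2 * 4 + 0
GCD(236, 308) = 4

No, not coprime (GCD = 4)


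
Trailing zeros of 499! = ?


floor(499/5) = 99
floor(499/25) = 19
floor(499/125) = 3
Total = 121

121 trailing zeros


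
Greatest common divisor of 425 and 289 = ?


425 = 1 * 289 + 136
289 = 2 * 136 + 17
136 = 8 * 17 + 0
GCD = 17


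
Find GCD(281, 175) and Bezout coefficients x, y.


Tabular extended Euclidean (each row: r = 281*s + 175*t):
r=281, s=1, t=0
r=175, s=0, t=1
q=1: r=106, s=1, t=-1   [281*(1) + 175*(-1) = 106]
q=1: r=69, s=-1, t=2   [281*(-1) + 175*(2) = 69]
q=1: r=37, s=2, t=-3   [281*(2) + 175*(-3) = 37]
q=1: r=32, s=-3, t=5   [281*(-3) + 175*(5) = 32]
q=1: r=5, s=5, t=-8   [281*(5) + 175*(-8) = 5]
q=6: r=2, s=-33, t=53   [281*(-33) + 175*(53) = 2]
q=2: r=1, s=71, t=-114   [281*(71) + 175*(-114) = 1]
q=2: r=0, s=-175, t=281   [281*(-175) + 175*(281) = 0]
GCD = 1; from the row with r=1: x=71, y=-114
Check: 281*(71) + 175*(-114) = 19951 - 19950 = 1

GCD = 1, x = 71, y = -114


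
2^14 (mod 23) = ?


2^1 mod 23 = 2
2^2 mod 23 = 4
2^3 mod 23 = 8
2^4 mod 23 = 16
2^5 mod 23 = 9
2^6 mod 23 = 18
2^7 mod 23 = 13
2^8 mod 23 = 3
2^9 mod 23 = 6
2^10 mod 23 = 12
2^11 mod 23 = 1
2^12 mod 23 = 2
2^13 mod 23 = 4
2^14 mod 23 = 8


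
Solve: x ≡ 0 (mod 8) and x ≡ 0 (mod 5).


M = 8*5 = 40
M1 = M/8 = 5, M2 = M/5 = 8
M1^(-1) mod 8 = 5, M2^(-1) mod 5 = 2
x = 0*5*5 + 0*8*2 = 0
0 mod 40 = 0
Check: 0 mod 8 = 0 ✓, 0 mod 5 = 0 ✓

x ≡ 0 (mod 40)


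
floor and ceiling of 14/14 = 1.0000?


14/14 = 1.0000
floor = 1
ceil = 1

floor = 1, ceil = 1


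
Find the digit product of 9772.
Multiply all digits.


9 × 7 × 7 × 2 = 882


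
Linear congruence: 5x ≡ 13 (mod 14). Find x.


GCD(5, 14) = 1, unique solution
a^(-1) mod 14 = 3
x = 3 * 13 mod 14 = 11

x ≡ 11 (mod 14)


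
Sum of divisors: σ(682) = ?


Divisors of 682: 1, 2, 11, 22, 31, 62, 341, 682
Sum = 1 + 2 + 11 + 22 + 31 + 62 + 341 + 682 = 1152

σ(682) = 1152


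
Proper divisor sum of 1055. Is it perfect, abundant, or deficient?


Proper divisors: 1, 5, 211
Sum = 1 + 5 + 211 = 217
217 < 1055 → deficient

s(1055) = 217 (deficient)


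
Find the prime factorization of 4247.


4247 / 31 = 137
137 / 137 = 1
4247 = 31 × 137


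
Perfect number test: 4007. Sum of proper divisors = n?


Proper divisors of 4007: 1
Sum = 1 = 1

No, 4007 is not perfect (1 ≠ 4007)


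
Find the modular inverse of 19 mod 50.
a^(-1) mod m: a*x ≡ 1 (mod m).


Use the extended Euclidean algorithm on (50, 19); each row r = 50*s + 19*t:
r=50, s=1, t=0
r=19, s=0, t=1
q=2: r=12, s=1, t=-2   [50*(1) + 19*(-2) = 12]
q=1: r=7, s=-1, t=3   [50*(-1) + 19*(3) = 7]
q=1: r=5, s=2, t=-5   [50*(2) + 19*(-5) = 5]
q=1: r=2, s=-3, t=8   [50*(-3) + 19*(8) = 2]
q=2: r=1, s=8, t=-21   [50*(8) + 19*(-21) = 1]
q=2: r=0, s=-19, t=50   [50*(-19) + 19*(50) = 0]
GCD = 1 with t = -21, so 19*(-21) ≡ 1 (mod 50)
Inverse = -21 mod 50 = 29
Check: 19 * 29 = 551 ≡ 1 (mod 50)

19^(-1) ≡ 29 (mod 50)


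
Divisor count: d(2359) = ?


2359 = 7^1 × 337^1
d(2359) = (1+1) × (1+1) = 4

4 divisors


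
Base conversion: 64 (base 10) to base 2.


64 (base 10) = 64 (decimal)
64 (decimal) = 1000000 (base 2)


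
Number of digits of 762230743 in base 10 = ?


762230743 has 9 digits in base 10
floor(log10(762230743)) + 1 = floor(8.8821) + 1 = 9

9 digits (base 10)


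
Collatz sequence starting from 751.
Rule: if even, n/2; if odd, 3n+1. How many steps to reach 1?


751 → 2254 → 1127 → 3382 → 1691 → 5074 → 2537 → 7612 → 3806 → 1903 → 5710 → 2855 → 8566 → 4283 → 12850 → 6425 → 19276 → 9638 → 4819 → 14458 → 7229 → 21688 → 10844 → 5422 → 2711 → 8134 → 4067 → 12202 → 6101 → 18304 → 9152 → 4576 → 2288 → 1144 → 572 → 286 → 143 → 430 → 215 → 646 → 323 → 970 → 485 → 1456 → 728 → 364 → 182 → 91 → 274 → 137 → 412 → 206 → 103 → 310 → 155 → 466 → 233 → 700 → 350 → 175 → 526 → 263 → 790 → 395 → 1186 → 593 → 1780 → 890 → 445 → 1336 → 668 → 334 → 167 → 502 → 251 → 754 → 377 → 1132 → 566 → 283 → 850 → 425 → 1276 → 638 → 319 → 958 → 479 → 1438 → 719 → 2158 → 1079 → 3238 → 1619 → 4858 → 2429 → 7288 → 3644 → 1822 → 911 → 2734 → 1367 → 4102 → 2051 → 6154 → 3077 → 9232 → 4616 → 2308 → 1154 → 577 → 1732 → 866 → 433 → 1300 → 650 → 325 → 976 → 488 → 244 → 122 → 61 → 184 → 92 → 46 → 23 → 70 → 35 → 106 → 53 → 160 → 80 → 40 → 20 → 10 → 5 → 16 → 8 → 4 → 2 → 1
Total steps = 139

139 steps


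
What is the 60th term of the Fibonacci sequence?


Sequence: 1, 1, 2, 3, 5, 8, 13, 21, 34, 55, 89, 144, 233, 377, 610, 987, 1597, 2584, 4181, 6765, 10946, 17711, 28657, 46368, 75025, 121393, 196418, 317811, 514229, 832040, 1346269, 2178309, 3524578, 5702887, 9227465, 14930352, 24157817, 39088169, 63245986, 102334155, 165580141, 267914296, 433494437, 701408733, 1134903170, 1836311903, 2971215073, 4807526976, 7778742049, 12586269025, 20365011074, 32951280099, 53316291173, 86267571272, 139583862445, 225851433717, 365435296162, 591286729879, 956722026041, 1548008755920
F(60) = 1548008755920


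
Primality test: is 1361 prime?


Check divisors up to sqrt(1361) = 36.8917
No divisors found.
1361 is prime.

Yes, 1361 is prime


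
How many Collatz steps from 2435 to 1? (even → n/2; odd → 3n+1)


2435 → 7306 → 3653 → 10960 → 5480 → 2740 → 1370 → 685 → 2056 → 1028 → 514 → 257 → 772 → 386 → 193 → 580 → 290 → 145 → 436 → 218 → 109 → 328 → 164 → 82 → 41 → 124 → 62 → 31 → 94 → 47 → 142 → 71 → 214 → 107 → 322 → 161 → 484 → 242 → 121 → 364 → 182 → 91 → 274 → 137 → 412 → 206 → 103 → 310 → 155 → 466 → 233 → 700 → 350 → 175 → 526 → 263 → 790 → 395 → 1186 → 593 → 1780 → 890 → 445 → 1336 → 668 → 334 → 167 → 502 → 251 → 754 → 377 → 1132 → 566 → 283 → 850 → 425 → 1276 → 638 → 319 → 958 → 479 → 1438 → 719 → 2158 → 1079 → 3238 → 1619 → 4858 → 2429 → 7288 → 3644 → 1822 → 911 → 2734 → 1367 → 4102 → 2051 → 6154 → 3077 → 9232 → 4616 → 2308 → 1154 → 577 → 1732 → 866 → 433 → 1300 → 650 → 325 → 976 → 488 → 244 → 122 → 61 → 184 → 92 → 46 → 23 → 70 → 35 → 106 → 53 → 160 → 80 → 40 → 20 → 10 → 5 → 16 → 8 → 4 → 2 → 1
Total steps = 133

133 steps


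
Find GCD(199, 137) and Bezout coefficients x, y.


Tabular extended Euclidean (each row: r = 199*s + 137*t):
r=199, s=1, t=0
r=137, s=0, t=1
q=1: r=62, s=1, t=-1   [199*(1) + 137*(-1) = 62]
q=2: r=13, s=-2, t=3   [199*(-2) + 137*(3) = 13]
q=4: r=10, s=9, t=-13   [199*(9) + 137*(-13) = 10]
q=1: r=3, s=-11, t=16   [199*(-11) + 137*(16) = 3]
q=3: r=1, s=42, t=-61   [199*(42) + 137*(-61) = 1]
q=3: r=0, s=-137, t=199   [199*(-137) + 137*(199) = 0]
GCD = 1; from the row with r=1: x=42, y=-61
Check: 199*(42) + 137*(-61) = 8358 - 8357 = 1

GCD = 1, x = 42, y = -61


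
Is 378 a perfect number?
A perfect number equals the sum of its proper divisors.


Proper divisors of 378: 1, 2, 3, 6, 7, 9, 14, 18, 21, 27, 42, 54, 63, 126, 189
Sum = 1 + 2 + 3 + 6 + 7 + 9 + 14 + 18 + 21 + 27 + 42 + 54 + 63 + 126 + 189 = 582

No, 378 is not perfect (582 ≠ 378)


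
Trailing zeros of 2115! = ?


floor(2115/5) = 423
floor(2115/25) = 84
floor(2115/125) = 16
floor(2115/625) = 3
Total = 526

526 trailing zeros


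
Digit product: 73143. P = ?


7 × 3 × 1 × 4 × 3 = 252


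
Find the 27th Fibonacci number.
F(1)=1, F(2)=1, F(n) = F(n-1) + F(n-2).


Sequence: 1, 1, 2, 3, 5, 8, 13, 21, 34, 55, 89, 144, 233, 377, 610, 987, 1597, 2584, 4181, 6765, 10946, 17711, 28657, 46368, 75025, 121393, 196418
F(27) = 196418


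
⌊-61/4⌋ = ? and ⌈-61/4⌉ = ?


-61/4 = -15.2500
floor = -16
ceil = -15

floor = -16, ceil = -15


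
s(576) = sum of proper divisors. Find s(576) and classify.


Proper divisors: 1, 2, 3, 4, 6, 8, 9, 12, 16, 18, 24, 32, 36, 48, 64, 72, 96, 144, 192, 288
Sum = 1 + 2 + 3 + 4 + 6 + 8 + 9 + 12 + 16 + 18 + 24 + 32 + 36 + 48 + 64 + 72 + 96 + 144 + 192 + 288 = 1075
1075 > 576 → abundant

s(576) = 1075 (abundant)


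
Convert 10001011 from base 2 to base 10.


10001011 (base 2) = 139 (decimal)
139 (decimal) = 139 (base 10)


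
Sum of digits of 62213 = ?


6 + 2 + 2 + 1 + 3 = 14


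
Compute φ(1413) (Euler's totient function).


1413 = 3^2 × 157
Prime factors: 3, 157
φ(1413) = 1413 × (1-1/3) × (1-1/157)
= 1413 × 2/3 × 156/157 = 936

φ(1413) = 936


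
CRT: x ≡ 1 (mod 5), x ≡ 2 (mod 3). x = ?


M = 5*3 = 15
M1 = M/5 = 3, M2 = M/3 = 5
M1^(-1) mod 5 = 2, M2^(-1) mod 3 = 2
x = 1*3*2 + 2*5*2 = 26
26 mod 15 = 11
Check: 11 mod 5 = 1 ✓, 11 mod 3 = 2 ✓

x ≡ 11 (mod 15)


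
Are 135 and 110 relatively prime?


Euclidean algorithm:
135 = 1 * 110 + 25
110 = 4 * 25 + 10
25 = 2 * 10 + 5
10 = 2 * 5 + 0
GCD(135, 110) = 5

No, not coprime (GCD = 5)


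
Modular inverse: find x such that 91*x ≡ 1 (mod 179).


Use the extended Euclidean algorithm on (179, 91); each row r = 179*s + 91*t:
r=179, s=1, t=0
r=91, s=0, t=1
q=1: r=88, s=1, t=-1   [179*(1) + 91*(-1) = 88]
q=1: r=3, s=-1, t=2   [179*(-1) + 91*(2) = 3]
q=29: r=1, s=30, t=-59   [179*(30) + 91*(-59) = 1]
q=3: r=0, s=-91, t=179   [179*(-91) + 91*(179) = 0]
GCD = 1 with t = -59, so 91*(-59) ≡ 1 (mod 179)
Inverse = -59 mod 179 = 120
Check: 91 * 120 = 10920 ≡ 1 (mod 179)

91^(-1) ≡ 120 (mod 179)


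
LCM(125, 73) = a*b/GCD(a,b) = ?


GCD(125, 73) = 1
LCM = 125*73/1 = 9125/1 = 9125

LCM = 9125


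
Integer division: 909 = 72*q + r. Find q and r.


909 = 72 * 12 + 45
Check: 864 + 45 = 909

q = 12, r = 45


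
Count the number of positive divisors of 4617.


4617 = 3^5 × 19^1
d(4617) = (5+1) × (1+1) = 12

12 divisors


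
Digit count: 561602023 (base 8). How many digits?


561602023 in base 8 = 4136256747
Number of digits = 10

10 digits (base 8)


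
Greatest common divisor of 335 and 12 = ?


335 = 27 * 12 + 11
12 = 1 * 11 + 1
11 = 11 * 1 + 0
GCD = 1


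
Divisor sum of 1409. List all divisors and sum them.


Divisors of 1409: 1, 1409
Sum = 1 + 1409 = 1410

σ(1409) = 1410


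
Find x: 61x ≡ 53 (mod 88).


GCD(61, 88) = 1, unique solution
a^(-1) mod 88 = 13
x = 13 * 53 mod 88 = 73

x ≡ 73 (mod 88)


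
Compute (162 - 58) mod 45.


162 - 58 = 104
104 mod 45 = 14


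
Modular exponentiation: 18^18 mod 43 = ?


18^1 mod 43 = 18
18^2 mod 43 = 23
18^3 mod 43 = 27
18^4 mod 43 = 13
18^5 mod 43 = 19
18^6 mod 43 = 41
18^7 mod 43 = 7
18^8 mod 43 = 40
18^9 mod 43 = 32
18^10 mod 43 = 17
18^11 mod 43 = 5
18^12 mod 43 = 4
18^13 mod 43 = 29
18^14 mod 43 = 6
18^15 mod 43 = 22
18^16 mod 43 = 9
18^17 mod 43 = 33
18^18 mod 43 = 35


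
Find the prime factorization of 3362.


3362 / 2 = 1681
1681 / 41 = 41
41 / 41 = 1
3362 = 2 × 41^2


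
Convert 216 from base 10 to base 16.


216 (base 10) = 216 (decimal)
216 (decimal) = D8 (base 16)


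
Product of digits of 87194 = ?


8 × 7 × 1 × 9 × 4 = 2016


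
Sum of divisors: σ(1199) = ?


Divisors of 1199: 1, 11, 109, 1199
Sum = 1 + 11 + 109 + 1199 = 1320

σ(1199) = 1320


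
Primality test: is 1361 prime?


Check divisors up to sqrt(1361) = 36.8917
No divisors found.
1361 is prime.

Yes, 1361 is prime


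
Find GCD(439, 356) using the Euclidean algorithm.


439 = 1 * 356 + 83
356 = 4 * 83 + 24
83 = 3 * 24 + 11
24 = 2 * 11 + 2
11 = 5 * 2 + 1
2 = 2 * 1 + 0
GCD = 1


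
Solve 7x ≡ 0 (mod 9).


GCD(7, 9) = 1, unique solution
a^(-1) mod 9 = 4
x = 4 * 0 mod 9 = 0

x ≡ 0 (mod 9)


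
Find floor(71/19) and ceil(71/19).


71/19 = 3.7368
floor = 3
ceil = 4

floor = 3, ceil = 4


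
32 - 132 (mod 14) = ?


32 - 132 = -100
-100 mod 14 = 12


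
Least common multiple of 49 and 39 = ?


GCD(49, 39) = 1
LCM = 49*39/1 = 1911/1 = 1911

LCM = 1911


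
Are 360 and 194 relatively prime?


Euclidean algorithm:
360 = 1 * 194 + 166
194 = 1 * 166 + 28
166 = 5 * 28 + 26
28 = 1 * 26 + 2
26 = 13 * 2 + 0
GCD(360, 194) = 2

No, not coprime (GCD = 2)


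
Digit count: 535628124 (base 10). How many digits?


535628124 has 9 digits in base 10
floor(log10(535628124)) + 1 = floor(8.7289) + 1 = 9

9 digits (base 10)


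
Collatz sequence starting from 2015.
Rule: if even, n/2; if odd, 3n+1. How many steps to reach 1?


2015 → 6046 → 3023 → 9070 → 4535 → 13606 → 6803 → 20410 → 10205 → 30616 → 15308 → 7654 → 3827 → 11482 → 5741 → 17224 → 8612 → 4306 → 2153 → 6460 → 3230 → 1615 → 4846 → 2423 → 7270 → 3635 → 10906 → 5453 → 16360 → 8180 → 4090 → 2045 → 6136 → 3068 → 1534 → 767 → 2302 → 1151 → 3454 → 1727 → 5182 → 2591 → 7774 → 3887 → 11662 → 5831 → 17494 → 8747 → 26242 → 13121 → 39364 → 19682 → 9841 → 29524 → 14762 → 7381 → 22144 → 11072 → 5536 → 2768 → 1384 → 692 → 346 → 173 → 520 → 260 → 130 → 65 → 196 → 98 → 49 → 148 → 74 → 37 → 112 → 56 → 28 → 14 → 7 → 22 → 11 → 34 → 17 → 52 → 26 → 13 → 40 → 20 → 10 → 5 → 16 → 8 → 4 → 2 → 1
Total steps = 94

94 steps


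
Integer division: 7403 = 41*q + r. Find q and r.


7403 = 41 * 180 + 23
Check: 7380 + 23 = 7403

q = 180, r = 23


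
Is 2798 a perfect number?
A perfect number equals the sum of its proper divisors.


Proper divisors of 2798: 1, 2, 1399
Sum = 1 + 2 + 1399 = 1402

No, 2798 is not perfect (1402 ≠ 2798)


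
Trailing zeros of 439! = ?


floor(439/5) = 87
floor(439/25) = 17
floor(439/125) = 3
Total = 107

107 trailing zeros


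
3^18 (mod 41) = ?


3^1 mod 41 = 3
3^2 mod 41 = 9
3^3 mod 41 = 27
3^4 mod 41 = 40
3^5 mod 41 = 38
3^6 mod 41 = 32
3^7 mod 41 = 14
3^8 mod 41 = 1
3^9 mod 41 = 3
3^10 mod 41 = 9
3^11 mod 41 = 27
3^12 mod 41 = 40
3^13 mod 41 = 38
3^14 mod 41 = 32
3^15 mod 41 = 14
3^16 mod 41 = 1
3^17 mod 41 = 3
3^18 mod 41 = 9


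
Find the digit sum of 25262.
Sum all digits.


2 + 5 + 2 + 6 + 2 = 17


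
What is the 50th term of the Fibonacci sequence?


Sequence: 1, 1, 2, 3, 5, 8, 13, 21, 34, 55, 89, 144, 233, 377, 610, 987, 1597, 2584, 4181, 6765, 10946, 17711, 28657, 46368, 75025, 121393, 196418, 317811, 514229, 832040, 1346269, 2178309, 3524578, 5702887, 9227465, 14930352, 24157817, 39088169, 63245986, 102334155, 165580141, 267914296, 433494437, 701408733, 1134903170, 1836311903, 2971215073, 4807526976, 7778742049, 12586269025
F(50) = 12586269025


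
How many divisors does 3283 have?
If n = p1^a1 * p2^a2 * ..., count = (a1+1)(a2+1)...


3283 = 7^2 × 67^1
d(3283) = (2+1) × (1+1) = 6

6 divisors


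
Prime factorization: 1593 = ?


1593 / 3 = 531
531 / 3 = 177
177 / 3 = 59
59 / 59 = 1
1593 = 3^3 × 59


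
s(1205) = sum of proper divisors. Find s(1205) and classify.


Proper divisors: 1, 5, 241
Sum = 1 + 5 + 241 = 247
247 < 1205 → deficient

s(1205) = 247 (deficient)


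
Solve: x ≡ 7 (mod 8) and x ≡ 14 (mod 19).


M = 8*19 = 152
M1 = M/8 = 19, M2 = M/19 = 8
M1^(-1) mod 8 = 3, M2^(-1) mod 19 = 12
x = 7*19*3 + 14*8*12 = 1743
1743 mod 152 = 71
Check: 71 mod 8 = 7 ✓, 71 mod 19 = 14 ✓

x ≡ 71 (mod 152)


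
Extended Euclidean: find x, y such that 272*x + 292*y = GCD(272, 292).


Tabular extended Euclidean (each row: r = 272*s + 292*t):
r=272, s=1, t=0
r=292, s=0, t=1
q=0: r=272, s=1, t=0   [272*(1) + 292*(0) = 272]
q=1: r=20, s=-1, t=1   [272*(-1) + 292*(1) = 20]
q=13: r=12, s=14, t=-13   [272*(14) + 292*(-13) = 12]
q=1: r=8, s=-15, t=14   [272*(-15) + 292*(14) = 8]
q=1: r=4, s=29, t=-27   [272*(29) + 292*(-27) = 4]
q=2: r=0, s=-73, t=68   [272*(-73) + 292*(68) = 0]
GCD = 4; from the row with r=4: x=29, y=-27
Check: 272*(29) + 292*(-27) = 7888 - 7884 = 4

GCD = 4, x = 29, y = -27


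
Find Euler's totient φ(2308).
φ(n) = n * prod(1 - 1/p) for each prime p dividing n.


2308 = 2^2 × 577
Prime factors: 2, 577
φ(2308) = 2308 × (1-1/2) × (1-1/577)
= 2308 × 1/2 × 576/577 = 1152

φ(2308) = 1152


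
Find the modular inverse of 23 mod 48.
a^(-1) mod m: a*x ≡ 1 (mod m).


Use the extended Euclidean algorithm on (48, 23); each row r = 48*s + 23*t:
r=48, s=1, t=0
r=23, s=0, t=1
q=2: r=2, s=1, t=-2   [48*(1) + 23*(-2) = 2]
q=11: r=1, s=-11, t=23   [48*(-11) + 23*(23) = 1]
q=2: r=0, s=23, t=-48   [48*(23) + 23*(-48) = 0]
GCD = 1 with t = 23, so 23*(23) ≡ 1 (mod 48)
Inverse = 23 mod 48 = 23
Check: 23 * 23 = 529 ≡ 1 (mod 48)

23^(-1) ≡ 23 (mod 48)


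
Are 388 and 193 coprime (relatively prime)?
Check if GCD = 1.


Euclidean algorithm:
388 = 2 * 193 + 2
193 = 96 * 2 + 1
2 = 2 * 1 + 0
GCD(388, 193) = 1

Yes, coprime (GCD = 1)


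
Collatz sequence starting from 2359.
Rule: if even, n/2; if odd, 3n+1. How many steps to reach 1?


2359 → 7078 → 3539 → 10618 → 5309 → 15928 → 7964 → 3982 → 1991 → 5974 → 2987 → 8962 → 4481 → 13444 → 6722 → 3361 → 10084 → 5042 → 2521 → 7564 → 3782 → 1891 → 5674 → 2837 → 8512 → 4256 → 2128 → 1064 → 532 → 266 → 133 → 400 → 200 → 100 → 50 → 25 → 76 → 38 → 19 → 58 → 29 → 88 → 44 → 22 → 11 → 34 → 17 → 52 → 26 → 13 → 40 → 20 → 10 → 5 → 16 → 8 → 4 → 2 → 1
Total steps = 58

58 steps


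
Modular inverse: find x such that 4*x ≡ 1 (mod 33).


Use the extended Euclidean algorithm on (33, 4); each row r = 33*s + 4*t:
r=33, s=1, t=0
r=4, s=0, t=1
q=8: r=1, s=1, t=-8   [33*(1) + 4*(-8) = 1]
q=4: r=0, s=-4, t=33   [33*(-4) + 4*(33) = 0]
GCD = 1 with t = -8, so 4*(-8) ≡ 1 (mod 33)
Inverse = -8 mod 33 = 25
Check: 4 * 25 = 100 ≡ 1 (mod 33)

4^(-1) ≡ 25 (mod 33)


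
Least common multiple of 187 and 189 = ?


GCD(187, 189) = 1
LCM = 187*189/1 = 35343/1 = 35343

LCM = 35343


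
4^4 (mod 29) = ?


4^1 mod 29 = 4
4^2 mod 29 = 16
4^3 mod 29 = 6
4^4 mod 29 = 24


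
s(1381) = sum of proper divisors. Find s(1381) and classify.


Proper divisors: 1
Sum = 1 = 1
1 < 1381 → deficient

s(1381) = 1 (deficient)


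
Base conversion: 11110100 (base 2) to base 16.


11110100 (base 2) = 244 (decimal)
244 (decimal) = F4 (base 16)


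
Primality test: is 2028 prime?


2028 / 2 = 1014 (exact division)
2028 is NOT prime.

No, 2028 is not prime


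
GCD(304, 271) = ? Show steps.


304 = 1 * 271 + 33
271 = 8 * 33 + 7
33 = 4 * 7 + 5
7 = 1 * 5 + 2
5 = 2 * 2 + 1
2 = 2 * 1 + 0
GCD = 1


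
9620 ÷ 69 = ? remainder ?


9620 = 69 * 139 + 29
Check: 9591 + 29 = 9620

q = 139, r = 29


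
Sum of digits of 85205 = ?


8 + 5 + 2 + 0 + 5 = 20


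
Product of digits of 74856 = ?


7 × 4 × 8 × 5 × 6 = 6720


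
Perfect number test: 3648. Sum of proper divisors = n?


Proper divisors of 3648: 1, 2, 3, 4, 6, 8, 12, 16, 19, 24, 32, 38, 48, 57, 64, 76, 96, 114, 152, 192, 228, 304, 456, 608, 912, 1216, 1824
Sum = 1 + 2 + 3 + 4 + 6 + 8 + 12 + 16 + 19 + 24 + 32 + 38 + 48 + 57 + 64 + 76 + 96 + 114 + 152 + 192 + 228 + 304 + 456 + 608 + 912 + 1216 + 1824 = 6512

No, 3648 is not perfect (6512 ≠ 3648)


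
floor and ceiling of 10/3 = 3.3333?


10/3 = 3.3333
floor = 3
ceil = 4

floor = 3, ceil = 4


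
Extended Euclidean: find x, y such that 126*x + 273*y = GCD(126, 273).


Tabular extended Euclidean (each row: r = 126*s + 273*t):
r=126, s=1, t=0
r=273, s=0, t=1
q=0: r=126, s=1, t=0   [126*(1) + 273*(0) = 126]
q=2: r=21, s=-2, t=1   [126*(-2) + 273*(1) = 21]
q=6: r=0, s=13, t=-6   [126*(13) + 273*(-6) = 0]
GCD = 21; from the row with r=21: x=-2, y=1
Check: 126*(-2) + 273*(1) = -252 + 273 = 21

GCD = 21, x = -2, y = 1


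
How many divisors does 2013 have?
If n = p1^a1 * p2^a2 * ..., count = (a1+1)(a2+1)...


2013 = 3^1 × 11^1 × 61^1
d(2013) = (1+1) × (1+1) × (1+1) = 8

8 divisors


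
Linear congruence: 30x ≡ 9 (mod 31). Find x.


GCD(30, 31) = 1, unique solution
a^(-1) mod 31 = 30
x = 30 * 9 mod 31 = 22

x ≡ 22 (mod 31)


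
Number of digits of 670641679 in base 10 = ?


670641679 has 9 digits in base 10
floor(log10(670641679)) + 1 = floor(8.8265) + 1 = 9

9 digits (base 10)


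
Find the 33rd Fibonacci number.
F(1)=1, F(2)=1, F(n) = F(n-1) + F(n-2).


Sequence: 1, 1, 2, 3, 5, 8, 13, 21, 34, 55, 89, 144, 233, 377, 610, 987, 1597, 2584, 4181, 6765, 10946, 17711, 28657, 46368, 75025, 121393, 196418, 317811, 514229, 832040, 1346269, 2178309, 3524578
F(33) = 3524578


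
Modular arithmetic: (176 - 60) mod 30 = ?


176 - 60 = 116
116 mod 30 = 26


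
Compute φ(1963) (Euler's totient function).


1963 = 13 × 151
Prime factors: 13, 151
φ(1963) = 1963 × (1-1/13) × (1-1/151)
= 1963 × 12/13 × 150/151 = 1800

φ(1963) = 1800


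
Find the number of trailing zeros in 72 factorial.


floor(72/5) = 14
floor(72/25) = 2
Total = 16

16 trailing zeros


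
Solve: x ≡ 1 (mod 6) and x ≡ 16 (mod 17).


M = 6*17 = 102
M1 = M/6 = 17, M2 = M/17 = 6
M1^(-1) mod 6 = 5, M2^(-1) mod 17 = 3
x = 1*17*5 + 16*6*3 = 373
373 mod 102 = 67
Check: 67 mod 6 = 1 ✓, 67 mod 17 = 16 ✓

x ≡ 67 (mod 102)


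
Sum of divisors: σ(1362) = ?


Divisors of 1362: 1, 2, 3, 6, 227, 454, 681, 1362
Sum = 1 + 2 + 3 + 6 + 227 + 454 + 681 + 1362 = 2736

σ(1362) = 2736


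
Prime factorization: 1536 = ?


1536 / 2 = 768
768 / 2 = 384
384 / 2 = 192
192 / 2 = 96
96 / 2 = 48
48 / 2 = 24
24 / 2 = 12
12 / 2 = 6
6 / 2 = 3
3 / 3 = 1
1536 = 2^9 × 3


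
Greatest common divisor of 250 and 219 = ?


250 = 1 * 219 + 31
219 = 7 * 31 + 2
31 = 15 * 2 + 1
2 = 2 * 1 + 0
GCD = 1


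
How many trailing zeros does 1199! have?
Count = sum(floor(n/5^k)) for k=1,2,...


floor(1199/5) = 239
floor(1199/25) = 47
floor(1199/125) = 9
floor(1199/625) = 1
Total = 296

296 trailing zeros


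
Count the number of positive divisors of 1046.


1046 = 2^1 × 523^1
d(1046) = (1+1) × (1+1) = 4

4 divisors


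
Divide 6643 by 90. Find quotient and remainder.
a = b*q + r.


6643 = 90 * 73 + 73
Check: 6570 + 73 = 6643

q = 73, r = 73


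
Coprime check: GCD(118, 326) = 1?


Euclidean algorithm:
326 = 2 * 118 + 90
118 = 1 * 90 + 28
90 = 3 * 28 + 6
28 = 4 * 6 + 4
6 = 1 * 4 + 2
4 = 2 * 2 + 0
GCD(118, 326) = 2

No, not coprime (GCD = 2)


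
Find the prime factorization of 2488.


2488 / 2 = 1244
1244 / 2 = 622
622 / 2 = 311
311 / 311 = 1
2488 = 2^3 × 311


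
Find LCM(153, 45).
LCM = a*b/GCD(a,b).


GCD(153, 45) = 9
LCM = 153*45/9 = 6885/9 = 765

LCM = 765


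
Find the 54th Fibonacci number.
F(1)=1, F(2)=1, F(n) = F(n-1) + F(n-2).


Sequence: 1, 1, 2, 3, 5, 8, 13, 21, 34, 55, 89, 144, 233, 377, 610, 987, 1597, 2584, 4181, 6765, 10946, 17711, 28657, 46368, 75025, 121393, 196418, 317811, 514229, 832040, 1346269, 2178309, 3524578, 5702887, 9227465, 14930352, 24157817, 39088169, 63245986, 102334155, 165580141, 267914296, 433494437, 701408733, 1134903170, 1836311903, 2971215073, 4807526976, 7778742049, 12586269025, 20365011074, 32951280099, 53316291173, 86267571272
F(54) = 86267571272


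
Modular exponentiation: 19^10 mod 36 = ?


19^1 mod 36 = 19
19^2 mod 36 = 1
19^3 mod 36 = 19
19^4 mod 36 = 1
19^5 mod 36 = 19
19^6 mod 36 = 1
19^7 mod 36 = 19
19^8 mod 36 = 1
19^9 mod 36 = 19
19^10 mod 36 = 1


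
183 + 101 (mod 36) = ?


183 + 101 = 284
284 mod 36 = 32


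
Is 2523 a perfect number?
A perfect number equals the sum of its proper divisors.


Proper divisors of 2523: 1, 3, 29, 87, 841
Sum = 1 + 3 + 29 + 87 + 841 = 961

No, 2523 is not perfect (961 ≠ 2523)


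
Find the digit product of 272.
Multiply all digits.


2 × 7 × 2 = 28


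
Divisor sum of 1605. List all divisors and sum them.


Divisors of 1605: 1, 3, 5, 15, 107, 321, 535, 1605
Sum = 1 + 3 + 5 + 15 + 107 + 321 + 535 + 1605 = 2592

σ(1605) = 2592


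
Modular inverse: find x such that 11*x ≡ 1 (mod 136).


Use the extended Euclidean algorithm on (136, 11); each row r = 136*s + 11*t:
r=136, s=1, t=0
r=11, s=0, t=1
q=12: r=4, s=1, t=-12   [136*(1) + 11*(-12) = 4]
q=2: r=3, s=-2, t=25   [136*(-2) + 11*(25) = 3]
q=1: r=1, s=3, t=-37   [136*(3) + 11*(-37) = 1]
q=3: r=0, s=-11, t=136   [136*(-11) + 11*(136) = 0]
GCD = 1 with t = -37, so 11*(-37) ≡ 1 (mod 136)
Inverse = -37 mod 136 = 99
Check: 11 * 99 = 1089 ≡ 1 (mod 136)

11^(-1) ≡ 99 (mod 136)


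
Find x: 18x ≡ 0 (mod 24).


GCD(18, 24) = 6 divides 0
Divide: 3x ≡ 0 (mod 4)
x ≡ 0 (mod 4)


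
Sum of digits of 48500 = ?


4 + 8 + 5 + 0 + 0 = 17


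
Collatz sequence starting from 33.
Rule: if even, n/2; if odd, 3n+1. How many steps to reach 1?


33 → 100 → 50 → 25 → 76 → 38 → 19 → 58 → 29 → 88 → 44 → 22 → 11 → 34 → 17 → 52 → 26 → 13 → 40 → 20 → 10 → 5 → 16 → 8 → 4 → 2 → 1
Total steps = 26

26 steps


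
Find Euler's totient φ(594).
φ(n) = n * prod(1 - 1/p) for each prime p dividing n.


594 = 2 × 3^3 × 11
Prime factors: 2, 3, 11
φ(594) = 594 × (1-1/2) × (1-1/3) × (1-1/11)
= 594 × 1/2 × 2/3 × 10/11 = 180

φ(594) = 180


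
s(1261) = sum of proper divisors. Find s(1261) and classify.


Proper divisors: 1, 13, 97
Sum = 1 + 13 + 97 = 111
111 < 1261 → deficient

s(1261) = 111 (deficient)


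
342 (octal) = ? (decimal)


342 (base 8) = 226 (decimal)
226 (decimal) = 226 (base 10)


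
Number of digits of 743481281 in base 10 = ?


743481281 has 9 digits in base 10
floor(log10(743481281)) + 1 = floor(8.8713) + 1 = 9

9 digits (base 10)


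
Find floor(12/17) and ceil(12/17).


12/17 = 0.7059
floor = 0
ceil = 1

floor = 0, ceil = 1


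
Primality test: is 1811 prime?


Check divisors up to sqrt(1811) = 42.5558
No divisors found.
1811 is prime.

Yes, 1811 is prime


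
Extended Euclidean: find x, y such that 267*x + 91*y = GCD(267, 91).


Tabular extended Euclidean (each row: r = 267*s + 91*t):
r=267, s=1, t=0
r=91, s=0, t=1
q=2: r=85, s=1, t=-2   [267*(1) + 91*(-2) = 85]
q=1: r=6, s=-1, t=3   [267*(-1) + 91*(3) = 6]
q=14: r=1, s=15, t=-44   [267*(15) + 91*(-44) = 1]
q=6: r=0, s=-91, t=267   [267*(-91) + 91*(267) = 0]
GCD = 1; from the row with r=1: x=15, y=-44
Check: 267*(15) + 91*(-44) = 4005 - 4004 = 1

GCD = 1, x = 15, y = -44


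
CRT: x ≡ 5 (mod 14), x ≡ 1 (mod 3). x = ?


M = 14*3 = 42
M1 = M/14 = 3, M2 = M/3 = 14
M1^(-1) mod 14 = 5, M2^(-1) mod 3 = 2
x = 5*3*5 + 1*14*2 = 103
103 mod 42 = 19
Check: 19 mod 14 = 5 ✓, 19 mod 3 = 1 ✓

x ≡ 19 (mod 42)


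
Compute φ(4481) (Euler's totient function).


4481 = 4481
Prime factors: 4481
φ(4481) = 4481 × (1-1/4481)
= 4481 × 4480/4481 = 4480

φ(4481) = 4480


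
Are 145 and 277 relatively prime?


Euclidean algorithm:
277 = 1 * 145 + 132
145 = 1 * 132 + 13
132 = 10 * 13 + 2
13 = 6 * 2 + 1
2 = 2 * 1 + 0
GCD(145, 277) = 1

Yes, coprime (GCD = 1)


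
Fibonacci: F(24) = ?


Sequence: 1, 1, 2, 3, 5, 8, 13, 21, 34, 55, 89, 144, 233, 377, 610, 987, 1597, 2584, 4181, 6765, 10946, 17711, 28657, 46368
F(24) = 46368


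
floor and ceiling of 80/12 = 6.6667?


80/12 = 6.6667
floor = 6
ceil = 7

floor = 6, ceil = 7


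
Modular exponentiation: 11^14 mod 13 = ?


11^1 mod 13 = 11
11^2 mod 13 = 4
11^3 mod 13 = 5
11^4 mod 13 = 3
11^5 mod 13 = 7
11^6 mod 13 = 12
11^7 mod 13 = 2
11^8 mod 13 = 9
11^9 mod 13 = 8
11^10 mod 13 = 10
11^11 mod 13 = 6
11^12 mod 13 = 1
11^13 mod 13 = 11
11^14 mod 13 = 4


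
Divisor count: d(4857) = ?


4857 = 3^1 × 1619^1
d(4857) = (1+1) × (1+1) = 4

4 divisors


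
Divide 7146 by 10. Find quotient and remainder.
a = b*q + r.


7146 = 10 * 714 + 6
Check: 7140 + 6 = 7146

q = 714, r = 6


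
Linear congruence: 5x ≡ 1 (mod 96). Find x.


GCD(5, 96) = 1, unique solution
a^(-1) mod 96 = 77
x = 77 * 1 mod 96 = 77

x ≡ 77 (mod 96)


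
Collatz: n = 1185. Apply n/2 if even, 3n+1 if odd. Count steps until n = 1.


1185 → 3556 → 1778 → 889 → 2668 → 1334 → 667 → 2002 → 1001 → 3004 → 1502 → 751 → 2254 → 1127 → 3382 → 1691 → 5074 → 2537 → 7612 → 3806 → 1903 → 5710 → 2855 → 8566 → 4283 → 12850 → 6425 → 19276 → 9638 → 4819 → 14458 → 7229 → 21688 → 10844 → 5422 → 2711 → 8134 → 4067 → 12202 → 6101 → 18304 → 9152 → 4576 → 2288 → 1144 → 572 → 286 → 143 → 430 → 215 → 646 → 323 → 970 → 485 → 1456 → 728 → 364 → 182 → 91 → 274 → 137 → 412 → 206 → 103 → 310 → 155 → 466 → 233 → 700 → 350 → 175 → 526 → 263 → 790 → 395 → 1186 → 593 → 1780 → 890 → 445 → 1336 → 668 → 334 → 167 → 502 → 251 → 754 → 377 → 1132 → 566 → 283 → 850 → 425 → 1276 → 638 → 319 → 958 → 479 → 1438 → 719 → 2158 → 1079 → 3238 → 1619 → 4858 → 2429 → 7288 → 3644 → 1822 → 911 → 2734 → 1367 → 4102 → 2051 → 6154 → 3077 → 9232 → 4616 → 2308 → 1154 → 577 → 1732 → 866 → 433 → 1300 → 650 → 325 → 976 → 488 → 244 → 122 → 61 → 184 → 92 → 46 → 23 → 70 → 35 → 106 → 53 → 160 → 80 → 40 → 20 → 10 → 5 → 16 → 8 → 4 → 2 → 1
Total steps = 150

150 steps


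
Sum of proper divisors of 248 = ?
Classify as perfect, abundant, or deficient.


Proper divisors: 1, 2, 4, 8, 31, 62, 124
Sum = 1 + 2 + 4 + 8 + 31 + 62 + 124 = 232
232 < 248 → deficient

s(248) = 232 (deficient)


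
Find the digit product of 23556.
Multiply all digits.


2 × 3 × 5 × 5 × 6 = 900


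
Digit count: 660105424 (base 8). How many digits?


660105424 in base 8 = 4726064320
Number of digits = 10

10 digits (base 8)


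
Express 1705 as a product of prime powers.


1705 / 5 = 341
341 / 11 = 31
31 / 31 = 1
1705 = 5 × 11 × 31


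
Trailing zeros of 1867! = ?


floor(1867/5) = 373
floor(1867/25) = 74
floor(1867/125) = 14
floor(1867/625) = 2
Total = 463

463 trailing zeros


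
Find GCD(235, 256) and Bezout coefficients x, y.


Tabular extended Euclidean (each row: r = 235*s + 256*t):
r=235, s=1, t=0
r=256, s=0, t=1
q=0: r=235, s=1, t=0   [235*(1) + 256*(0) = 235]
q=1: r=21, s=-1, t=1   [235*(-1) + 256*(1) = 21]
q=11: r=4, s=12, t=-11   [235*(12) + 256*(-11) = 4]
q=5: r=1, s=-61, t=56   [235*(-61) + 256*(56) = 1]
q=4: r=0, s=256, t=-235   [235*(256) + 256*(-235) = 0]
GCD = 1; from the row with r=1: x=-61, y=56
Check: 235*(-61) + 256*(56) = -14335 + 14336 = 1

GCD = 1, x = -61, y = 56


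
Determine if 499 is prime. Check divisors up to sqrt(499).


Check divisors up to sqrt(499) = 22.3383
No divisors found.
499 is prime.

Yes, 499 is prime


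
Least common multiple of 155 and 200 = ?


GCD(155, 200) = 5
LCM = 155*200/5 = 31000/5 = 6200

LCM = 6200


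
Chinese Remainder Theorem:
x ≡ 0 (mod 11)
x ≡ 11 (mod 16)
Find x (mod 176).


M = 11*16 = 176
M1 = M/11 = 16, M2 = M/16 = 11
M1^(-1) mod 11 = 9, M2^(-1) mod 16 = 3
x = 0*16*9 + 11*11*3 = 363
363 mod 176 = 11
Check: 11 mod 11 = 0 ✓, 11 mod 16 = 11 ✓

x ≡ 11 (mod 176)


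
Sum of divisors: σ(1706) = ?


Divisors of 1706: 1, 2, 853, 1706
Sum = 1 + 2 + 853 + 1706 = 2562

σ(1706) = 2562


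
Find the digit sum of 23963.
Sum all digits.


2 + 3 + 9 + 6 + 3 = 23


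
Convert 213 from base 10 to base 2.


213 (base 10) = 213 (decimal)
213 (decimal) = 11010101 (base 2)


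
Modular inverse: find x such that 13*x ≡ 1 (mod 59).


Use the extended Euclidean algorithm on (59, 13); each row r = 59*s + 13*t:
r=59, s=1, t=0
r=13, s=0, t=1
q=4: r=7, s=1, t=-4   [59*(1) + 13*(-4) = 7]
q=1: r=6, s=-1, t=5   [59*(-1) + 13*(5) = 6]
q=1: r=1, s=2, t=-9   [59*(2) + 13*(-9) = 1]
q=6: r=0, s=-13, t=59   [59*(-13) + 13*(59) = 0]
GCD = 1 with t = -9, so 13*(-9) ≡ 1 (mod 59)
Inverse = -9 mod 59 = 50
Check: 13 * 50 = 650 ≡ 1 (mod 59)

13^(-1) ≡ 50 (mod 59)


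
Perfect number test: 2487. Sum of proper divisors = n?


Proper divisors of 2487: 1, 3, 829
Sum = 1 + 3 + 829 = 833

No, 2487 is not perfect (833 ≠ 2487)


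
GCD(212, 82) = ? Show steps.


212 = 2 * 82 + 48
82 = 1 * 48 + 34
48 = 1 * 34 + 14
34 = 2 * 14 + 6
14 = 2 * 6 + 2
6 = 3 * 2 + 0
GCD = 2


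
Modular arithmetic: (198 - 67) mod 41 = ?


198 - 67 = 131
131 mod 41 = 8


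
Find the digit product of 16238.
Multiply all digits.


1 × 6 × 2 × 3 × 8 = 288


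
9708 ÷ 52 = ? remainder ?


9708 = 52 * 186 + 36
Check: 9672 + 36 = 9708

q = 186, r = 36


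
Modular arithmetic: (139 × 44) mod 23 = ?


139 × 44 = 6116
6116 mod 23 = 21


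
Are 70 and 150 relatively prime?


Euclidean algorithm:
150 = 2 * 70 + 10
70 = 7 * 10 + 0
GCD(70, 150) = 10

No, not coprime (GCD = 10)


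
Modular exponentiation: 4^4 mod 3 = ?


4^1 mod 3 = 1
4^2 mod 3 = 1
4^3 mod 3 = 1
4^4 mod 3 = 1


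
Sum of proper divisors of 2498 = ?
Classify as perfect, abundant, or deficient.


Proper divisors: 1, 2, 1249
Sum = 1 + 2 + 1249 = 1252
1252 < 2498 → deficient

s(2498) = 1252 (deficient)


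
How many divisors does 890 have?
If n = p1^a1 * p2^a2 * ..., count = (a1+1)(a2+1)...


890 = 2^1 × 5^1 × 89^1
d(890) = (1+1) × (1+1) × (1+1) = 8

8 divisors


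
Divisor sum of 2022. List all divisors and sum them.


Divisors of 2022: 1, 2, 3, 6, 337, 674, 1011, 2022
Sum = 1 + 2 + 3 + 6 + 337 + 674 + 1011 + 2022 = 4056

σ(2022) = 4056


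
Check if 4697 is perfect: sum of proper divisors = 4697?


Proper divisors of 4697: 1, 7, 11, 61, 77, 427, 671
Sum = 1 + 7 + 11 + 61 + 77 + 427 + 671 = 1255

No, 4697 is not perfect (1255 ≠ 4697)


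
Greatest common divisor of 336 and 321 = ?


336 = 1 * 321 + 15
321 = 21 * 15 + 6
15 = 2 * 6 + 3
6 = 2 * 3 + 0
GCD = 3


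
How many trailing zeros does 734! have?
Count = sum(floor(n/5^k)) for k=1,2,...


floor(734/5) = 146
floor(734/25) = 29
floor(734/125) = 5
floor(734/625) = 1
Total = 181

181 trailing zeros


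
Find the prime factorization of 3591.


3591 / 3 = 1197
1197 / 3 = 399
399 / 3 = 133
133 / 7 = 19
19 / 19 = 1
3591 = 3^3 × 7 × 19
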